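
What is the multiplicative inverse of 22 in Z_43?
Since 43 is prime, by Fermat 22^(-1) ≡ 22^{41} ≡ 2 mod 43. Verify: 22 × 2 = 44 ≡ 1 mod 43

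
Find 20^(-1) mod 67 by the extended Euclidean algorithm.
Extended GCD: 20(-10) + 67(3) = 1. So 20^(-1) ≡ -10 ≡ 57 mod 67. Verify: 20 × 57 = 1140 ≡ 1 mod 67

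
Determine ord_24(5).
Powers of 5 mod 24: 5^1≡5, 5^2≡1. ord_24(5) = 2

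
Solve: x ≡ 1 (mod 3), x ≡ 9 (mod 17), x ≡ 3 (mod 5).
M = 3 × 17 × 5 = 255. M₁ = 85, y₁ ≡ 1 (mod 3). M₂ = 15, y₂ ≡ 8 (mod 17). M₃ = 51, y₃ ≡ 1 (mod 5). x = 1×85×1 + 9×15×8 + 3×51×1 ≡ 43 (mod 255)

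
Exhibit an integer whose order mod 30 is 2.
11 has order 2 mod 30 since 11^{2} ≡ 1 (mod 30) and no smaller power works.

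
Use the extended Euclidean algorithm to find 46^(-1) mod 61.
Extended GCD: 46(4) + 61(-3) = 1. So 46^(-1) ≡ 4 mod 61. Verify: 46 × 4 = 184 ≡ 1 mod 61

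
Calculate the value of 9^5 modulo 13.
By repeated squaring mod 13: 9^{1}≡9, 9^{2}≡3, 9^{4}≡9. Then 9^{5} = 9^{4+1} ≡ 9 × 9 ≡ 3 mod 13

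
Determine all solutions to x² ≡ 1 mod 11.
The square roots of 1 mod 11 are 1 and 10. Verify: 1² = 1 ≡ 1 mod 11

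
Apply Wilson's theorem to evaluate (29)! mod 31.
(30)! = (29)! × (30) ≡ -1 mod 31. So (29)! ≡ -1 × (30)^(-1) ≡ (-1)×(-1) = 1 mod 31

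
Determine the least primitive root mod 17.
g = 3. Powers: [3, 9, 10, 13, 5, 15, 11, 16, ...] generates all 16 non-zero residues.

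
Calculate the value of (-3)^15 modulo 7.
Using Fermat: (-3)^{6} ≡ 1 (mod 7). 15 ≡ 3 (mod 6). So (-3)^{15} ≡ (-3)^{3} ≡ 1 (mod 7)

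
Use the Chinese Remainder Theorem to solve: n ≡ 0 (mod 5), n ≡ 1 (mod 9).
M = 5 × 9 = 45. M₁ = 9, y₁ ≡ 4 (mod 5). M₂ = 5, y₂ ≡ 2 (mod 9). n = 0×9×4 + 1×5×2 ≡ 10 (mod 45)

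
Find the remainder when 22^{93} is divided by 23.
By Fermat: 22^{22} ≡ 1 (mod 23). 93 = 4×22 + 5. So 22^{93} ≡ 22^{5} ≡ 22 (mod 23)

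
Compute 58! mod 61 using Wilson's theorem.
(60)! = (58)! × (59) × (60) ≡ -1 mod 61. So (58)! ≡ -1 × [(60)(59)]^(-1) ≡ 30 mod 61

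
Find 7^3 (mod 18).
7^{3} = 343 ≡ 1 (mod 18)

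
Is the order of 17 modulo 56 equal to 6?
Powers of 17 mod 56: 17^1≡17, 17^2≡9, 17^3≡41, 17^4≡25, 17^5≡33, 17^6≡1. First k with 17^k≡1 is k=6. Yes, ord_56(17) = 6.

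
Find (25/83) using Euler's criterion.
(25/83) = 25^{41} mod 83 = 1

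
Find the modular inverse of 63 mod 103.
Since 103 is prime, by Fermat 63^(-1) ≡ 63^{101} ≡ 18 (mod 103). Verify: 63 × 18 = 1134 ≡ 1 (mod 103)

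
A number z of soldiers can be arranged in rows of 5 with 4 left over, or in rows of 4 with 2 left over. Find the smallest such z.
M = 5 × 4 = 20. M₁ = 4, y₁ ≡ 4 mod 5. M₂ = 5, y₂ ≡ 1 mod 4. z = 4×4×4 + 2×5×1 ≡ 14 mod 20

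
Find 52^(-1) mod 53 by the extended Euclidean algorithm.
Extended GCD: 52(-1) + 53(1) = 1. So 52^(-1) ≡ -1 ≡ 52 mod 53. Verify: 52 × 52 = 2704 ≡ 1 mod 53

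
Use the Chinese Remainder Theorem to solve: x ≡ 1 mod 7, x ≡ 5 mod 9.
M = 7 × 9 = 63. M₁ = 9, y₁ ≡ 4 mod 7. M₂ = 7, y₂ ≡ 4 mod 9. x = 1×9×4 + 5×7×4 ≡ 50 mod 63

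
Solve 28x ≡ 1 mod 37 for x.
Since 37 is prime, by Fermat 28^(-1) ≡ 28^{35} ≡ 4 mod 37. Verify: 28 × 4 = 112 ≡ 1 mod 37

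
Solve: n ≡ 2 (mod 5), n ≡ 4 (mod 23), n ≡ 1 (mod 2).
M = 5 × 23 × 2 = 230. M₁ = 46, y₁ ≡ 1 (mod 5). M₂ = 10, y₂ ≡ 7 (mod 23). M₃ = 115, y₃ ≡ 1 (mod 2). n = 2×46×1 + 4×10×7 + 1×115×1 ≡ 27 (mod 230)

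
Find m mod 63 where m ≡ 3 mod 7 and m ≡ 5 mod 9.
M = 7 × 9 = 63. M₁ = 9, y₁ ≡ 4 mod 7. M₂ = 7, y₂ ≡ 4 mod 9. m = 3×9×4 + 5×7×4 ≡ 59 mod 63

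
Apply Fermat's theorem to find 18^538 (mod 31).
By Fermat: 18^{30} ≡ 1 (mod 31). 538 ≡ 28 (mod 30). So 18^{538} ≡ 18^{28} ≡ 20 (mod 31)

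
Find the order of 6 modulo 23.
Powers of 6 mod 23: 6^1≡6, 6^2≡13, 6^3≡9, 6^4≡8, 6^5≡2, 6^6≡12, 6^7≡3, 6^8≡18, 6^9≡16, 6^10≡4, 6^11≡1. ord_23(6) = 11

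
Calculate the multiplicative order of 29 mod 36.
Powers of 29 mod 36: 29^1≡29, 29^2≡13, 29^3≡17, 29^4≡25, 29^5≡5, 29^6≡1. Order = 6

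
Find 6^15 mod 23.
By repeated squaring mod 23: 6^{1}≡6, 6^{2}≡13, 6^{4}≡8, 6^{8}≡18. Then 6^{15} = 6^{8+4+2+1} ≡ 18 × 8 × 13 × 6 ≡ 8 mod 23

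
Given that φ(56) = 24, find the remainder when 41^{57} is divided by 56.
By Euler: 41^{24} ≡ 1 mod 56 since gcd(41, 56) = 1. 57 = 2×24 + 9. So 41^{57} ≡ 41^{9} ≡ 41 mod 56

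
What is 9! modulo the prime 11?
(10)! = (9)! × (10) ≡ -1 (mod 11). So (9)! ≡ -1 × (10)^(-1) ≡ (-1)×(-1) = 1 (mod 11)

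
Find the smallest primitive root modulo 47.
g = 5. Powers: [5, 25, 31, 14, 23, 21, 11, 8, ...] generates all 46 non-zero residues.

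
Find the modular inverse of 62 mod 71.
Since 71 is prime, by Fermat 62^(-1) ≡ 62^{69} ≡ 63 (mod 71). Verify: 62 × 63 = 3906 ≡ 1 (mod 71)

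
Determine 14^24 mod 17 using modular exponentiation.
Using Fermat: 14^{16} ≡ 1 mod 17. 24 ≡ 8 mod 16. So 14^{24} ≡ 14^{8} ≡ 16 mod 17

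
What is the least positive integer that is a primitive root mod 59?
g = 2. Powers: [2, 4, 8, 16, 32, 5, 10, ...] generates all 58 non-zero residues.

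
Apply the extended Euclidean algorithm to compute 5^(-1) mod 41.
Extended GCD: 5(-8) + 41(1) = 1. So 5^(-1) ≡ -8 ≡ 33 (mod 41). Verify: 5 × 33 = 165 ≡ 1 (mod 41)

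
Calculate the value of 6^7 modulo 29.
By repeated squaring mod 29: 6^{1}≡6, 6^{2}≡7, 6^{4}≡20. Then 6^{7} = 6^{4+2+1} ≡ 20 × 7 × 6 ≡ 28 mod 29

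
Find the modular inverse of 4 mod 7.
Since 7 is prime, by Fermat 4^(-1) ≡ 4^{5} ≡ 2 (mod 7). Verify: 4 × 2 = 8 ≡ 1 (mod 7)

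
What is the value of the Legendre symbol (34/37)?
(34/37) = 34^{18} mod 37 = 1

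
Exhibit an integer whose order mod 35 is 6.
4 has order 6 mod 35 since 4^{6} ≡ 1 (mod 35) and no smaller power works.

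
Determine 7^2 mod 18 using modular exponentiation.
7^{2} = 49 ≡ 13 mod 18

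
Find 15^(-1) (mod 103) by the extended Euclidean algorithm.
Extended GCD: 15(-48) + 103(7) = 1. So 15^(-1) ≡ -48 ≡ 55 (mod 103). Verify: 15 × 55 = 825 ≡ 1 (mod 103)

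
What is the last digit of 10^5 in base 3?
Using Fermat: 10^{2} ≡ 1 (mod 3). 5 ≡ 1 (mod 2). So 10^{5} ≡ 10^{1} ≡ 1 (mod 3)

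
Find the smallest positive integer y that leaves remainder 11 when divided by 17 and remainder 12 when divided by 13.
M = 17 × 13 = 221. M₁ = 13, y₁ ≡ 4 mod 17. M₂ = 17, y₂ ≡ 10 mod 13. y = 11×13×4 + 12×17×10 ≡ 181 mod 221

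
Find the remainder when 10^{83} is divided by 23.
By Fermat: 10^{22} ≡ 1 mod 23. 83 = 3×22 + 17. So 10^{83} ≡ 10^{17} ≡ 17 mod 23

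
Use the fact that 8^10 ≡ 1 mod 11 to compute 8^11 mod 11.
By Fermat: 8^{10} ≡ 1 mod 11. So 8^{11} = 8^{10} · 8^{1} ≡ 8^{1} ≡ 8 mod 11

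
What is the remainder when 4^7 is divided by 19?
By repeated squaring (mod 19): 4^{1}≡4, 4^{2}≡16, 4^{4}≡9. Then 4^{7} = 4^{4+2+1} ≡ 9 × 16 × 4 ≡ 6 (mod 19)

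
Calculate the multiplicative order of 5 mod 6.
Powers of 5 mod 6: 5^1≡5, 5^2≡1. Order = 2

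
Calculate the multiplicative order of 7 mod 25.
Powers of 7 mod 25: 7^1≡7, 7^2≡24, 7^3≡18, 7^4≡1. So the order of 7 is 4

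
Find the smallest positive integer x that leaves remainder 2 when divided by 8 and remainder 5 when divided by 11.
M = 8 × 11 = 88. M₁ = 11, y₁ ≡ 3 mod 8. M₂ = 8, y₂ ≡ 7 mod 11. x = 2×11×3 + 5×8×7 ≡ 82 mod 88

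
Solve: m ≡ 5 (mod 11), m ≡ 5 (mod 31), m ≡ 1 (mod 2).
M = 11 × 31 × 2 = 682. M₁ = 62, y₁ ≡ 8 (mod 11). M₂ = 22, y₂ ≡ 24 (mod 31). M₃ = 341, y₃ ≡ 1 (mod 2). m = 5×62×8 + 5×22×24 + 1×341×1 ≡ 5 (mod 682)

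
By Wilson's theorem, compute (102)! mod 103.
By Wilson's theorem, (102)! ≡ -1 ≡ 102 mod 103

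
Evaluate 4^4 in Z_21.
4^{4} = 256 ≡ 4 mod 21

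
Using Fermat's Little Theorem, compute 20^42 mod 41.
By Fermat: 20^{40} ≡ 1 (mod 41). So 20^{42} = 20^{40} · 20^{2} ≡ 20^{2} ≡ 31 (mod 41)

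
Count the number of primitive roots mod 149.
Number of primitive roots mod 149 = φ(p-1) = φ(148) = 72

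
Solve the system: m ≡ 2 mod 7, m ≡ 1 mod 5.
M = 7 × 5 = 35. M₁ = 5, y₁ ≡ 3 mod 7. M₂ = 7, y₂ ≡ 3 mod 5. m = 2×5×3 + 1×7×3 ≡ 16 mod 35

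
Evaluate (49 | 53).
(49/53) = 49^{26} mod 53 = 1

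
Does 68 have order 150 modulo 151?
68^{25} ≡ 1 (mod 151) and 25 < 150, so ord_151(68) = 25 ≠ 150 and 68 is not a primitive root.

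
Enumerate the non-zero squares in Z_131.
QRs mod 131: {1, 3, 4, 5, 7, 9, 11, 12, 13, 15, 16, 20, 21, 25, 27, 28, 33, 34, 35, 36, 38, 39, 41, 43, 44, 45, 46, 48, 49, 52, 53, 55, 58, 59, 60, 61, 62, 63, 64, 65, 74, 75, 77, 80, 81, 84, 89, 91, 94, 99, 100, 101, 102, 105, 107, 108, 109, 112, 113, 114, 117, 121, 123, 125, 129}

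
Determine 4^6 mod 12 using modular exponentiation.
By repeated squaring mod 12: 4^{1}≡4, 4^{2}≡4, 4^{4}≡4. Then 4^{6} = 4^{4+2} ≡ 4 × 4 ≡ 4 mod 12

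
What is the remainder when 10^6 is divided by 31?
By repeated squaring mod 31: 10^{1}≡10, 10^{2}≡7, 10^{4}≡18. Then 10^{6} = 10^{4+2} ≡ 18 × 7 ≡ 2 mod 31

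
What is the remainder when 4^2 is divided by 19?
4^{2} = 16 ≡ 16 mod 19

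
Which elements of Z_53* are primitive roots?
There are φ(52) = 24 primitive roots mod 53: {2, 3, 5, 8, 12, 14, 18, 19, 20, 21, 22, 26, 27, 31, 32, 33, 34, 35, 39, 41, 45, 48, 50, 51}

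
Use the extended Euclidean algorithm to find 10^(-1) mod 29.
Extended GCD: 10(3) + 29(-1) = 1. So 10^(-1) ≡ 3 mod 29. Verify: 10 × 3 = 30 ≡ 1 mod 29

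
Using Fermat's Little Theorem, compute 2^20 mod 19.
By Fermat: 2^{18} ≡ 1 mod 19. So 2^{20} = 2^{18} · 2^{2} ≡ 2^{2} ≡ 4 mod 19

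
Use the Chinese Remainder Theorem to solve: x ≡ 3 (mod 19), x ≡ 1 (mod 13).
M = 19 × 13 = 247. M₁ = 13, y₁ ≡ 3 (mod 19). M₂ = 19, y₂ ≡ 11 (mod 13). x = 3×13×3 + 1×19×11 ≡ 79 (mod 247)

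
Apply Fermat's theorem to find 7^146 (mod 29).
By Fermat: 7^{28} ≡ 1 (mod 29). 146 ≡ 6 (mod 28). So 7^{146} ≡ 7^{6} ≡ 25 (mod 29)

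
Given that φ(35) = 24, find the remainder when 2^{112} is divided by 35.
By Euler: 2^{24} ≡ 1 mod 35 since gcd(2, 35) = 1. 112 = 4×24 + 16. So 2^{112} ≡ 2^{16} ≡ 16 mod 35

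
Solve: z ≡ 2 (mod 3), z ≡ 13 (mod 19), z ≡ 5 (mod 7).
M = 3 × 19 × 7 = 399. M₁ = 133, y₁ ≡ 1 (mod 3). M₂ = 21, y₂ ≡ 10 (mod 19). M₃ = 57, y₃ ≡ 1 (mod 7). z = 2×133×1 + 13×21×10 + 5×57×1 ≡ 89 (mod 399)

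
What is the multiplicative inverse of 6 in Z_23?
Since 23 is prime, by Fermat 6^(-1) ≡ 6^{21} ≡ 4 mod 23. Verify: 6 × 4 = 24 ≡ 1 mod 23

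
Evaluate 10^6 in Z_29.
By repeated squaring (mod 29): 10^{1}≡10, 10^{2}≡13, 10^{4}≡24. Then 10^{6} = 10^{4+2} ≡ 24 × 13 ≡ 22 (mod 29)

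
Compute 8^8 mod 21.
By repeated squaring (mod 21): 8^{1}≡8, 8^{2}≡1, 8^{4}≡1, 8^{8}≡1. So 8^{8} ≡ 1 (mod 21)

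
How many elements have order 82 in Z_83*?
There are φ(83-1) = φ(82) = 40 primitive roots modulo 83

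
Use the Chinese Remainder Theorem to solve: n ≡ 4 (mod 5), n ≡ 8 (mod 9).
M = 5 × 9 = 45. M₁ = 9, y₁ ≡ 4 (mod 5). M₂ = 5, y₂ ≡ 2 (mod 9). n = 4×9×4 + 8×5×2 ≡ 44 (mod 45)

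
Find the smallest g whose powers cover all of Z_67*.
g = 2. For each prime q|66: 2^{33}≡66, 2^{22}≡37, 2^{6}≡64, none ≡ 1, so ord_67(2) = 66 and 2 is a primitive root.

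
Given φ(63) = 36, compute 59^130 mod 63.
By Euler: 59^{36} ≡ 1 mod 63 since gcd(59, 63) = 1. 130 = 3×36 + 22. So 59^{130} ≡ 59^{22} ≡ 4 mod 63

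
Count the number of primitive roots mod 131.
A prime p has φ(p-1) primitive roots; here φ(130) = 48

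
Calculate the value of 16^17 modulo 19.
By repeated squaring mod 19: 16^{1}≡16, 16^{2}≡9, 16^{4}≡5, 16^{8}≡6, 16^{16}≡17. Then 16^{17} = 16^{16+1} ≡ 17 × 16 ≡ 6 mod 19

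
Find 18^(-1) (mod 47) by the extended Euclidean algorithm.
Extended GCD: 18(-13) + 47(5) = 1. So 18^(-1) ≡ -13 ≡ 34 (mod 47). Verify: 18 × 34 = 612 ≡ 1 (mod 47)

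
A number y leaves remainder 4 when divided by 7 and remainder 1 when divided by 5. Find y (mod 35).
M = 7 × 5 = 35. M₁ = 5, y₁ ≡ 3 (mod 7). M₂ = 7, y₂ ≡ 3 (mod 5). y = 4×5×3 + 1×7×3 ≡ 11 (mod 35)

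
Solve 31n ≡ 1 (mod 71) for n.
Since 71 is prime, by Fermat 31^(-1) ≡ 31^{69} ≡ 55 (mod 71). Verify: 31 × 55 = 1705 ≡ 1 (mod 71)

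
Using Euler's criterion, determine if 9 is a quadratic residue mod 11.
By Euler's criterion: 9^{5} ≡ 1 mod 11. Since this equals 1, 9 is a QR.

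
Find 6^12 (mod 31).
By repeated squaring (mod 31): 6^{1}≡6, 6^{2}≡5, 6^{4}≡25, 6^{8}≡5. Then 6^{12} = 6^{8+4} ≡ 5 × 25 ≡ 1 (mod 31)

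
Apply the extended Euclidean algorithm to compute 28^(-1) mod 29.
Extended GCD: 28(-1) + 29(1) = 1. So 28^(-1) ≡ -1 ≡ 28 (mod 29). Verify: 28 × 28 = 784 ≡ 1 (mod 29)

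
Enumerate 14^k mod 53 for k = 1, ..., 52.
14^1, 14^2, ..., 14^{52} mod 53: [14, 37, 41, 44, 33, 38, 2, 28, 21, 29, 35, 13, 23, 4, 3, 42, 5, 17, 26, 46, 8, 6, 31, 10, 34, 52, 39, 16, 12, 9, 20, 15, 51, 25, 32, 24, 18, 40, 30, 49, 50, 11, 48, 36, 27, 7, 45, 47, 22, 43, 19, 1]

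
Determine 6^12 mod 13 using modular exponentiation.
Using Fermat: 6^{12} ≡ 1 (mod 13). 12 ≡ 0 (mod 12). So 6^{12} ≡ 6^{0} ≡ 1 (mod 13)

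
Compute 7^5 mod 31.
By repeated squaring mod 31: 7^{1}≡7, 7^{2}≡18, 7^{4}≡14. Then 7^{5} = 7^{4+1} ≡ 14 × 7 ≡ 5 mod 31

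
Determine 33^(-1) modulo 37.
Since 37 is prime, by Fermat 33^(-1) ≡ 33^{35} ≡ 9 (mod 37). Verify: 33 × 9 = 297 ≡ 1 (mod 37)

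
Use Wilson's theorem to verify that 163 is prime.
(162)! mod 163 = 162. Since this equals -1 mod 163, Wilson confirms 163 is prime.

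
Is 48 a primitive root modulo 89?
ord_89(48) divides 88. For each prime q|88: 48^{44}≡88, 48^{8}≡32, none ≡ 1. So 48 has order 88 and is a primitive root mod 89.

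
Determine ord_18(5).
Powers of 5 mod 18: 5^1≡5, 5^2≡7, 5^3≡17, 5^4≡13, 5^5≡11, 5^6≡1. So the order of 5 is 6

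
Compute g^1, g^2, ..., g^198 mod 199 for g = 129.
129^1, 129^2, ..., 129^{198} mod 199: [129, 124, 76, 53, 71, 5, 48, 23, 181, 66, 156, 25, 41, 115, 109, 131, 183, 125, 6, 177, 147, 58, 119, 28, 30, 89, 138, 91, 197, 140, 150, 47, 93, 57, 189, 103, 153, 36, 67, 86, 149, 117, 168, 180, 136, 32, 148, 187, 44, 104, 83, 160, 143, 139, 21, 122, 17, 4, 118, 98, 105, 13, 85, 20, 192, 92, 127, 65, 27, 100, 164, 62, 38, 126, 135, 102, 24, 111, 190, 33, 78, 112, 120, 157, 154, 165, 191, 162, 3, 188, 173, 29, 159, 14, 15, 144, 69, 145, 198, 70, 75, 123, 146, 128, 194, 151, 176, 18, 133, 43, 174, 158, 84, 90, 68, 16, 74, 193, 22, 52, 141, 80, 171, 169, 110, 61, 108, 2, 59, 49, 152, 106, 142, 10, 96, 46, 163, 132, 113, 50, 82, 31, 19, 63, 167, 51, 12, 155, 95, 116, 39, 56, 60, 178, 77, 182, 195, 81, 101, 94, 186, 114, 179, 7, 107, 72, 134, 172, 99, 35, 137, 161, 73, 64, 97, 175, 88, 9, 166, 121, 87, 79, 42, 45, 34, 8, 37, 196, 11, 26, 170, 40, 185, 184, 55, 130, 54, 1]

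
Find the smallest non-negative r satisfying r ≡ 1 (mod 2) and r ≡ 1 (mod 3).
M = 2 × 3 = 6. M₁ = 3, y₁ ≡ 1 (mod 2). M₂ = 2, y₂ ≡ 2 (mod 3). r = 1×3×1 + 1×2×2 ≡ 1 (mod 6)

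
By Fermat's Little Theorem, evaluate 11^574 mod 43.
By Fermat: 11^{42} ≡ 1 (mod 43). 574 ≡ 28 (mod 42). So 11^{574} ≡ 11^{28} ≡ 1 (mod 43)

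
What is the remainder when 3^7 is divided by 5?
Using Fermat: 3^{4} ≡ 1 mod 5. 7 ≡ 3 mod 4. So 3^{7} ≡ 3^{3} ≡ 2 mod 5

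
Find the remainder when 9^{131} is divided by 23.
By Fermat: 9^{22} ≡ 1 mod 23. 131 = 5×22 + 21. So 9^{131} ≡ 9^{21} ≡ 18 mod 23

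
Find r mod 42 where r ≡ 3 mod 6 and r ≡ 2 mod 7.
M = 6 × 7 = 42. M₁ = 7, y₁ ≡ 1 mod 6. M₂ = 6, y₂ ≡ 6 mod 7. r = 3×7×1 + 2×6×6 ≡ 9 mod 42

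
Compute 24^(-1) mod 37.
Since 37 is prime, by Fermat 24^(-1) ≡ 24^{35} ≡ 17 mod 37. Verify: 24 × 17 = 408 ≡ 1 mod 37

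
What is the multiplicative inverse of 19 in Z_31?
Since 31 is prime, by Fermat 19^(-1) ≡ 19^{29} ≡ 18 (mod 31). Verify: 19 × 18 = 342 ≡ 1 (mod 31)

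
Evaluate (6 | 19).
(6/19) = 6^{9} mod 19 = 1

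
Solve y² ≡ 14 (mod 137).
The square roots of 14 mod 137 are 98 and 39. Verify: 98² = 9604 ≡ 14 (mod 137)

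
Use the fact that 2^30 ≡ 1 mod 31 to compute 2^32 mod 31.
By Fermat: 2^{30} ≡ 1 mod 31. So 2^{32} = 2^{30} · 2^{2} ≡ 2^{2} ≡ 4 mod 31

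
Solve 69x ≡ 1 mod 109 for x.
Since 109 is prime, by Fermat 69^(-1) ≡ 69^{107} ≡ 79 mod 109. Verify: 69 × 79 = 5451 ≡ 1 mod 109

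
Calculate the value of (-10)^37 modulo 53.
By repeated squaring mod 53: (-10)^{1}≡43, (-10)^{2}≡47, (-10)^{4}≡36, (-10)^{8}≡24, (-10)^{16}≡46, (-10)^{32}≡49. Then (-10)^{37} = (-10)^{32+4+1} ≡ 49 × 36 × 43 ≡ 9 mod 53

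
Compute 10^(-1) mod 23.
Since 23 is prime, by Fermat 10^(-1) ≡ 10^{21} ≡ 7 mod 23. Verify: 10 × 7 = 70 ≡ 1 mod 23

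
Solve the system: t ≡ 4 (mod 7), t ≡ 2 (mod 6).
M = 7 × 6 = 42. M₁ = 6, y₁ ≡ 6 (mod 7). M₂ = 7, y₂ ≡ 1 (mod 6). t = 4×6×6 + 2×7×1 ≡ 32 (mod 42)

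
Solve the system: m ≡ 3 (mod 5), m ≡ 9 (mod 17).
M = 5 × 17 = 85. M₁ = 17, y₁ ≡ 3 (mod 5). M₂ = 5, y₂ ≡ 7 (mod 17). m = 3×17×3 + 9×5×7 ≡ 43 (mod 85)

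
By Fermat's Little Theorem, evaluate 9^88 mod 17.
By Fermat: 9^{16} ≡ 1 (mod 17). 88 = 5×16 + 8. So 9^{88} ≡ 9^{8} ≡ 1 (mod 17)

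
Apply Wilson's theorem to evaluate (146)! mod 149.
(148)! = (146)! × (147) × (148) ≡ -1 (mod 149). So (146)! ≡ -1 × [(148)(147)]^(-1) ≡ 74 (mod 149)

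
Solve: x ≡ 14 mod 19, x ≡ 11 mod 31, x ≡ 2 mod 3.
M = 19 × 31 × 3 = 1767. M₁ = 93, y₁ ≡ 9 mod 19. M₂ = 57, y₂ ≡ 6 mod 31. M₃ = 589, y₃ ≡ 1 mod 3. x = 14×93×9 + 11×57×6 + 2×589×1 ≡ 755 mod 1767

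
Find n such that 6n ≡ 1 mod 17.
Since 17 is prime, by Fermat 6^(-1) ≡ 6^{15} ≡ 3 mod 17. Verify: 6 × 3 = 18 ≡ 1 mod 17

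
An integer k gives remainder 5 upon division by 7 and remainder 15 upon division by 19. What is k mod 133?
M = 7 × 19 = 133. M₁ = 19, y₁ ≡ 3 mod 7. M₂ = 7, y₂ ≡ 11 mod 19. k = 5×19×3 + 15×7×11 ≡ 110 mod 133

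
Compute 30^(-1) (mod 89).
Since 89 is prime, by Fermat 30^(-1) ≡ 30^{87} ≡ 3 (mod 89). Verify: 30 × 3 = 90 ≡ 1 (mod 89)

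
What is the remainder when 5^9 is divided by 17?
By repeated squaring (mod 17): 5^{1}≡5, 5^{2}≡8, 5^{4}≡13, 5^{8}≡16. Then 5^{9} = 5^{8+1} ≡ 16 × 5 ≡ 12 (mod 17)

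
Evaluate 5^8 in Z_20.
By repeated squaring mod 20: 5^{1}≡5, 5^{2}≡5, 5^{4}≡5, 5^{8}≡5. So 5^{8} ≡ 5 mod 20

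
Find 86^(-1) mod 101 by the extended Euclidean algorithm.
Extended GCD: 86(-27) + 101(23) = 1. So 86^(-1) ≡ -27 ≡ 74 mod 101. Verify: 86 × 74 = 6364 ≡ 1 mod 101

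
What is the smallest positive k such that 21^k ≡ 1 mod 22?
Powers of 21 mod 22: 21^1≡21, 21^2≡1. ord_22(21) = 2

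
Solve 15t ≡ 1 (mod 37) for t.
Since 37 is prime, by Fermat 15^(-1) ≡ 15^{35} ≡ 5 (mod 37). Verify: 15 × 5 = 75 ≡ 1 (mod 37)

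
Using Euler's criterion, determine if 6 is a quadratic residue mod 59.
By Euler's criterion: 6^{29} ≡ 58 (mod 59). Since this equals -1 (≡ 58), 6 is not a QR.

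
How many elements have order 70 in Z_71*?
Number of primitive roots mod 71 = φ(p-1) = φ(70) = 24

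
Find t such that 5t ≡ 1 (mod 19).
Since 19 is prime, by Fermat 5^(-1) ≡ 5^{17} ≡ 4 (mod 19). Verify: 5 × 4 = 20 ≡ 1 (mod 19)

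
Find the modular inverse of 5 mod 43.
Since 43 is prime, by Fermat 5^(-1) ≡ 5^{41} ≡ 26 mod 43. Verify: 5 × 26 = 130 ≡ 1 mod 43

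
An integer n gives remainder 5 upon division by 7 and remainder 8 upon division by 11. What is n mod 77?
M = 7 × 11 = 77. M₁ = 11, y₁ ≡ 2 mod 7. M₂ = 7, y₂ ≡ 8 mod 11. n = 5×11×2 + 8×7×8 ≡ 19 mod 77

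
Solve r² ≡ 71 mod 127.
The square roots of 71 mod 127 are 84 and 43. Verify: 84² = 7056 ≡ 71 mod 127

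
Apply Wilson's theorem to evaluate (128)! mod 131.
(130)! = (128)! × (129) × (130) ≡ -1 mod 131. So (128)! ≡ -1 × [(130)(129)]^(-1) ≡ 65 mod 131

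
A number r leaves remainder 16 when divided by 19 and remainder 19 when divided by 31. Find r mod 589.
M = 19 × 31 = 589. M₁ = 31, y₁ ≡ 8 mod 19. M₂ = 19, y₂ ≡ 18 mod 31. r = 16×31×8 + 19×19×18 ≡ 453 mod 589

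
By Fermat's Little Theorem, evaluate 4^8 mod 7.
By Fermat: 4^{6} ≡ 1 mod 7. So 4^{8} = 4^{6} · 4^{2} ≡ 4^{2} ≡ 2 mod 7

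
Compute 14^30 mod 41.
By repeated squaring mod 41: 14^{1}≡14, 14^{2}≡32, 14^{4}≡40, 14^{8}≡1, 14^{16}≡1. Then 14^{30} = 14^{16+8+4+2} ≡ 1 × 1 × 40 × 32 ≡ 9 mod 41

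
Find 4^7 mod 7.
Using Fermat: 4^{6} ≡ 1 mod 7. 7 ≡ 1 mod 6. So 4^{7} ≡ 4^{1} ≡ 4 mod 7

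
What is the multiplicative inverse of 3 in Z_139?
Since 139 is prime, by Fermat 3^(-1) ≡ 3^{137} ≡ 93 mod 139. Verify: 3 × 93 = 279 ≡ 1 mod 139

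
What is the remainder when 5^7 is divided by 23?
By repeated squaring (mod 23): 5^{1}≡5, 5^{2}≡2, 5^{4}≡4. Then 5^{7} = 5^{4+2+1} ≡ 4 × 2 × 5 ≡ 17 (mod 23)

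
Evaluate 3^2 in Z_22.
3^{2} = 9 ≡ 9 mod 22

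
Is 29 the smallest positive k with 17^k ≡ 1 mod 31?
Powers of 17 mod 31: 17^1≡17, 17^2≡10, 17^3≡15, 17^4≡7, 17^5≡26, 17^6≡8, 17^7≡12, 17^8≡18, 17^9≡27, 17^10≡25, 17^11≡22, 17^12≡2, 17^13≡3, 17^14≡20, 17^15≡30, 17^16≡14, 17^17≡21, 17^18≡16, 17^19≡24, 17^20≡5, 17^21≡23, 17^22≡19, 17^23≡13, 17^24≡4, 17^25≡6, 17^26≡9, 17^27≡29, 17^28≡28, 17^29≡11, 17^30≡1. 17^29≡11≢1, so ord ≠ 29. No, the actual order is 30.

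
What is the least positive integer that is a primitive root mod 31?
g = 3. For each prime q|30: 3^{15}≡30, 3^{10}≡25, 3^{6}≡16, none ≡ 1, so ord_31(3) = 30 and 3 is a primitive root.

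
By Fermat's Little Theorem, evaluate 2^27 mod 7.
By Fermat: 2^{6} ≡ 1 (mod 7). 27 = 4×6 + 3. So 2^{27} ≡ 2^{3} ≡ 1 (mod 7)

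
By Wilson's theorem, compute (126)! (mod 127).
By Wilson's theorem, (126)! ≡ -1 ≡ 126 (mod 127)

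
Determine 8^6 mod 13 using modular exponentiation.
By repeated squaring mod 13: 8^{1}≡8, 8^{2}≡12, 8^{4}≡1. Then 8^{6} = 8^{4+2} ≡ 1 × 12 ≡ 12 mod 13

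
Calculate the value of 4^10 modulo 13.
By repeated squaring mod 13: 4^{1}≡4, 4^{2}≡3, 4^{4}≡9, 4^{8}≡3. Then 4^{10} = 4^{8+2} ≡ 3 × 3 ≡ 9 mod 13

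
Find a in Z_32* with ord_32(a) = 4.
7 has order 4 mod 32 since 7^{4} ≡ 1 mod 32 and no smaller power works.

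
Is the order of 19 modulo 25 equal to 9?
Powers of 19 mod 25: 19^1≡19, 19^2≡11, 19^3≡9, 19^4≡21, 19^5≡24, 19^6≡6, 19^7≡14, 19^8≡16, 19^9≡4, 19^10≡1. 19^9≡4≢1, so ord ≠ 9. No, the actual order is 10.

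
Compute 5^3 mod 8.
5^{3} = 125 ≡ 5 mod 8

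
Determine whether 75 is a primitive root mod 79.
ord_79(75) divides 78. For each prime q|78: 75^{39}≡78, 75^{26}≡55, 75^{6}≡67, none ≡ 1. So 75 has order 78 and is a primitive root mod 79.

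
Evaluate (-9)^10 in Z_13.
By repeated squaring mod 13: (-9)^{1}≡4, (-9)^{2}≡3, (-9)^{4}≡9, (-9)^{8}≡3. Then (-9)^{10} = (-9)^{8+2} ≡ 3 × 3 ≡ 9 mod 13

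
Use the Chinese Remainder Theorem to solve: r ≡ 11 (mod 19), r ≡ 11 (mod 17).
M = 19 × 17 = 323. M₁ = 17, y₁ ≡ 9 (mod 19). M₂ = 19, y₂ ≡ 9 (mod 17). r = 11×17×9 + 11×19×9 ≡ 11 (mod 323)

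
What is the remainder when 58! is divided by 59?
By Wilson's theorem, (58)! ≡ -1 ≡ 58 (mod 59)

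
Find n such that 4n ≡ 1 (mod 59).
Since 59 is prime, by Fermat 4^(-1) ≡ 4^{57} ≡ 15 (mod 59). Verify: 4 × 15 = 60 ≡ 1 (mod 59)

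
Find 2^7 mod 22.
By repeated squaring mod 22: 2^{1}≡2, 2^{2}≡4, 2^{4}≡16. Then 2^{7} = 2^{4+2+1} ≡ 16 × 4 × 2 ≡ 18 mod 22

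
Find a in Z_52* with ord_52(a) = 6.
23 has order 6 mod 52 since 23^{6} ≡ 1 mod 52 and no smaller power works.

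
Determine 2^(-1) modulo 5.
Since 5 is prime, by Fermat 2^(-1) ≡ 2^{3} ≡ 3 (mod 5). Verify: 2 × 3 = 6 ≡ 1 (mod 5)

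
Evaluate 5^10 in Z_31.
By repeated squaring (mod 31): 5^{1}≡5, 5^{2}≡25, 5^{4}≡5, 5^{8}≡25. Then 5^{10} = 5^{8+2} ≡ 25 × 25 ≡ 5 (mod 31)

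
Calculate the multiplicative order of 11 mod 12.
Powers of 11 mod 12: 11^1≡11, 11^2≡1. So the order of 11 is 2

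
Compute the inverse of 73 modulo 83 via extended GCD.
Extended GCD: 73(-25) + 83(22) = 1. So 73^(-1) ≡ -25 ≡ 58 mod 83. Verify: 73 × 58 = 4234 ≡ 1 mod 83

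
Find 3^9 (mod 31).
By repeated squaring (mod 31): 3^{1}≡3, 3^{2}≡9, 3^{4}≡19, 3^{8}≡20. Then 3^{9} = 3^{8+1} ≡ 20 × 3 ≡ 29 (mod 31)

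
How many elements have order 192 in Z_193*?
There are φ(193-1) = φ(192) = 64 primitive roots modulo 193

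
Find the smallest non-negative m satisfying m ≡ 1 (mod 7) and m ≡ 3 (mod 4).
M = 7 × 4 = 28. M₁ = 4, y₁ ≡ 2 (mod 7). M₂ = 7, y₂ ≡ 3 (mod 4). m = 1×4×2 + 3×7×3 ≡ 15 (mod 28)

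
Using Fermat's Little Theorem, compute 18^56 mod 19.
By Fermat: 18^{18} ≡ 1 (mod 19). 56 = 3×18 + 2. So 18^{56} ≡ 18^{2} ≡ 1 (mod 19)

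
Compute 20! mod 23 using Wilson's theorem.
(22)! = (20)! × (21) × (22) ≡ -1 mod 23. So (20)! ≡ -1 × [(22)(21)]^(-1) ≡ 11 mod 23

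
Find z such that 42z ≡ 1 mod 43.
Since 43 is prime, by Fermat 42^(-1) ≡ 42^{41} ≡ 42 mod 43. Verify: 42 × 42 = 1764 ≡ 1 mod 43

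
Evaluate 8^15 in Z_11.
Using Fermat: 8^{10} ≡ 1 (mod 11). 15 ≡ 5 (mod 10). So 8^{15} ≡ 8^{5} ≡ 10 (mod 11)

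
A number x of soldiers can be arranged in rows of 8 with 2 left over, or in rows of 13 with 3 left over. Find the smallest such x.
M = 8 × 13 = 104. M₁ = 13, y₁ ≡ 5 (mod 8). M₂ = 8, y₂ ≡ 5 (mod 13). x = 2×13×5 + 3×8×5 ≡ 42 (mod 104)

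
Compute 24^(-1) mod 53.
Since 53 is prime, by Fermat 24^(-1) ≡ 24^{51} ≡ 42 mod 53. Verify: 24 × 42 = 1008 ≡ 1 mod 53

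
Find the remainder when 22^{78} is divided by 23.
By Fermat: 22^{22} ≡ 1 (mod 23). 78 = 3×22 + 12. So 22^{78} ≡ 22^{12} ≡ 1 (mod 23)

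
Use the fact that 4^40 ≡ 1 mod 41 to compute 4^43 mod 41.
By Fermat: 4^{40} ≡ 1 mod 41. So 4^{43} = 4^{40} · 4^{3} ≡ 4^{3} ≡ 23 mod 41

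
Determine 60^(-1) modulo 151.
Since 151 is prime, by Fermat 60^(-1) ≡ 60^{149} ≡ 73 (mod 151). Verify: 60 × 73 = 4380 ≡ 1 (mod 151)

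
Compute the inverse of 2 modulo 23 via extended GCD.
Extended GCD: 2(-11) + 23(1) = 1. So 2^(-1) ≡ -11 ≡ 12 mod 23. Verify: 2 × 12 = 24 ≡ 1 mod 23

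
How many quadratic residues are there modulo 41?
Exactly half the non-zero residues mod a prime are QRs: (41-1)/2 = 20.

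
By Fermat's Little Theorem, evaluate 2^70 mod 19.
By Fermat: 2^{18} ≡ 1 (mod 19). 70 = 3×18 + 16. So 2^{70} ≡ 2^{16} ≡ 5 (mod 19)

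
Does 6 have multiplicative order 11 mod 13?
Powers of 6 mod 13: 6^1≡6, 6^2≡10, 6^3≡8, 6^4≡9, 6^5≡2, 6^6≡12, 6^7≡7, 6^8≡3, 6^9≡5, 6^10≡4, 6^11≡11, 6^12≡1. 6^11≡11≢1, so ord ≠ 11. No, the actual order is 12.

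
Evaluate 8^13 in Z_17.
By repeated squaring (mod 17): 8^{1}≡8, 8^{2}≡13, 8^{4}≡16, 8^{8}≡1. Then 8^{13} = 8^{8+4+1} ≡ 1 × 16 × 8 ≡ 9 (mod 17)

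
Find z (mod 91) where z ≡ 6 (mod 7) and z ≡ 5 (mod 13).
M = 7 × 13 = 91. M₁ = 13, y₁ ≡ 6 (mod 7). M₂ = 7, y₂ ≡ 2 (mod 13). z = 6×13×6 + 5×7×2 ≡ 83 (mod 91)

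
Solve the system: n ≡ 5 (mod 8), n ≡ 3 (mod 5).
M = 8 × 5 = 40. M₁ = 5, y₁ ≡ 5 (mod 8). M₂ = 8, y₂ ≡ 2 (mod 5). n = 5×5×5 + 3×8×2 ≡ 13 (mod 40)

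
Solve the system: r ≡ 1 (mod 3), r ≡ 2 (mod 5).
M = 3 × 5 = 15. M₁ = 5, y₁ ≡ 2 (mod 3). M₂ = 3, y₂ ≡ 2 (mod 5). r = 1×5×2 + 2×3×2 ≡ 7 (mod 15)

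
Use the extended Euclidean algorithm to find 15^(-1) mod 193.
Extended GCD: 15(-90) + 193(7) = 1. So 15^(-1) ≡ -90 ≡ 103 mod 193. Verify: 15 × 103 = 1545 ≡ 1 mod 193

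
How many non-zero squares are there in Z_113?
For prime 113, there are (p-1)/2 = (113-1)/2 = 56 quadratic residues (excluding 0).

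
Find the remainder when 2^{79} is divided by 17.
By Fermat: 2^{16} ≡ 1 (mod 17). 79 = 4×16 + 15. So 2^{79} ≡ 2^{15} ≡ 9 (mod 17)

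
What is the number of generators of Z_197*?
There are φ(197-1) = φ(196) = 84 primitive roots modulo 197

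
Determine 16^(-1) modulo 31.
Since 31 is prime, by Fermat 16^(-1) ≡ 16^{29} ≡ 2 mod 31. Verify: 16 × 2 = 32 ≡ 1 mod 31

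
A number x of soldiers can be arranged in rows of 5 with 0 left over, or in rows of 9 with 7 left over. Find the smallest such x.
M = 5 × 9 = 45. M₁ = 9, y₁ ≡ 4 mod 5. M₂ = 5, y₂ ≡ 2 mod 9. x = 0×9×4 + 7×5×2 ≡ 25 mod 45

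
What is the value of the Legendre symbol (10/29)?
(10/29) = 10^{14} mod 29 = -1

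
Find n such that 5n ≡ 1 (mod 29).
Since 29 is prime, by Fermat 5^(-1) ≡ 5^{27} ≡ 6 (mod 29). Verify: 5 × 6 = 30 ≡ 1 (mod 29)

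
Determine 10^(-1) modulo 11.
Since 11 is prime, by Fermat 10^(-1) ≡ 10^{9} ≡ 10 (mod 11). Verify: 10 × 10 = 100 ≡ 1 (mod 11)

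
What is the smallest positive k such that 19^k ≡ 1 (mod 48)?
Powers of 19 mod 48: 19^1≡19, 19^2≡25, 19^3≡43, 19^4≡1. So the order of 19 is 4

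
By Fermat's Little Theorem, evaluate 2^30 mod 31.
By Fermat's Little Theorem, 2^{30} ≡ 1 mod 31 since 31 is prime and gcd(2, 31) = 1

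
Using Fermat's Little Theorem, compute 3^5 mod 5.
By Fermat: 3^{4} ≡ 1 (mod 5). So 3^{5} = 3^{4} · 3^{1} ≡ 3^{1} ≡ 3 (mod 5)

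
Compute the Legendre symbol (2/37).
(2/37) = 2^{18} mod 37 = -1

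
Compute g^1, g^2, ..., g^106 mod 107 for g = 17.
17^1, 17^2, ..., 17^{106} mod 107: [17, 75, 98, 61, 74, 81, 93, 83, 20, 19, 2, 34, 43, 89, 15, 41, 55, 79, 59, 40, 38, 4, 68, 86, 71, 30, 82, 3, 51, 11, 80, 76, 8, 29, 65, 35, 60, 57, 6, 102, 22, 53, 45, 16, 58, 23, 70, 13, 7, 12, 97, 44, 106, 90, 32, 9, 46, 33, 26, 14, 24, 87, 88, 105, 73, 64, 18, 92, 66, 52, 28, 48, 67, 69, 103, 39, 21, 36, 77, 25, 104, 56, 96, 27, 31, 99, 78, 42, 72, 47, 50, 101, 5, 85, 54, 62, 91, 49, 84, 37, 94, 100, 95, 10, 63, 1]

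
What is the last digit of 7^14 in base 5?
Using Fermat: 7^{4} ≡ 1 mod 5. 14 ≡ 2 mod 4. So 7^{14} ≡ 7^{2} ≡ 4 mod 5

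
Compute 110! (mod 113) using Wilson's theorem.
(112)! = (110)! × (111) × (112) ≡ -1 (mod 113). So (110)! ≡ -1 × [(112)(111)]^(-1) ≡ 56 (mod 113)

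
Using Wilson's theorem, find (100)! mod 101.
By Wilson's theorem, (100)! ≡ -1 ≡ 100 mod 101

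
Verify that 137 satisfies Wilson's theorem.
(136)! mod 137 = 136. Since this equals -1 mod 137, Wilson confirms 137 is prime.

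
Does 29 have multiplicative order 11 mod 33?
Powers of 29 mod 33: 29^1≡29, 29^2≡16, 29^3≡2, 29^4≡25, 29^5≡32, 29^6≡4, 29^7≡17, 29^8≡31, 29^9≡8, 29^10≡1. Already 29^10≡1, so the order is 10 < 11. No, the actual order is 10.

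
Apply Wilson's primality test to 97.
(96)! mod 97 = 96. Since 96 ≡ -1 (mod 97), 97 is prime.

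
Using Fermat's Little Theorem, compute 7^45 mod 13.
By Fermat: 7^{12} ≡ 1 (mod 13). 45 = 3×12 + 9. So 7^{45} ≡ 7^{9} ≡ 8 (mod 13)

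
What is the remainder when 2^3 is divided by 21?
2^{3} = 8 ≡ 8 (mod 21)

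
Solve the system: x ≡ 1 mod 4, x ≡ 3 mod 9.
M = 4 × 9 = 36. M₁ = 9, y₁ ≡ 1 mod 4. M₂ = 4, y₂ ≡ 7 mod 9. x = 1×9×1 + 3×4×7 ≡ 21 mod 36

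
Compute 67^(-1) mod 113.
Since 113 is prime, by Fermat 67^(-1) ≡ 67^{111} ≡ 27 mod 113. Verify: 67 × 27 = 1809 ≡ 1 mod 113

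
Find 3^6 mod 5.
Using Fermat: 3^{4} ≡ 1 mod 5. 6 ≡ 2 mod 4. So 3^{6} ≡ 3^{2} ≡ 4 mod 5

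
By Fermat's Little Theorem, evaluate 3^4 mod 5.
By Fermat's Little Theorem, 3^{4} ≡ 1 (mod 5) since 5 is prime and gcd(3, 5) = 1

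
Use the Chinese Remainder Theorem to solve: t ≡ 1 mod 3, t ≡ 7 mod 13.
M = 3 × 13 = 39. M₁ = 13, y₁ ≡ 1 mod 3. M₂ = 3, y₂ ≡ 9 mod 13. t = 1×13×1 + 7×3×9 ≡ 7 mod 39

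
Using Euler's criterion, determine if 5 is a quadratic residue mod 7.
By Euler's criterion: 5^{3} ≡ 6 mod 7. Since this equals -1 (≡ 6), 5 is not a QR.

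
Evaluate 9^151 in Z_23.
Using Fermat: 9^{22} ≡ 1 mod 23. 151 ≡ 19 mod 22. So 9^{151} ≡ 9^{19} ≡ 13 mod 23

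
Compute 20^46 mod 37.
Using Fermat: 20^{36} ≡ 1 (mod 37). 46 ≡ 10 (mod 36). So 20^{46} ≡ 20^{10} ≡ 28 (mod 37)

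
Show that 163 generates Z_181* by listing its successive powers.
163^1, 163^2, ..., 163^{180} mod 181: [163, 143, 141, 177, 72, 152, 160, 16, 74, 116, 84, 117, 66, 79, 26, 75, 98, 46, 77, 62, 151, 178, 54, 114, 120, 12, 146, 87, 63, 133, 140, 14, 110, 11, 164, 125, 103, 137, 68, 43, 131, 176, 90, 9, 19, 20, 2, 145, 105, 101, 173, 144, 123, 139, 32, 148, 51, 168, 53, 132, 158, 52, 150, 15, 92, 154, 124, 121, 175, 108, 47, 59, 24, 111, 174, 126, 85, 99, 28, 39, 22, 147, 69, 25, 93, 136, 86, 81, 171, 180, 18, 38, 40, 4, 109, 29, 21, 165, 107, 65, 97, 64, 115, 102, 155, 106, 83, 135, 104, 119, 30, 3, 127, 67, 61, 169, 35, 94, 118, 48, 41, 167, 71, 170, 17, 56, 78, 44, 113, 138, 50, 5, 91, 172, 162, 161, 179, 36, 76, 80, 8, 37, 58, 42, 149, 33, 130, 13, 128, 49, 23, 129, 31, 166, 89, 27, 57, 60, 6, 73, 134, 122, 157, 70, 7, 55, 96, 82, 153, 142, 159, 34, 112, 156, 88, 45, 95, 100, 10, 1]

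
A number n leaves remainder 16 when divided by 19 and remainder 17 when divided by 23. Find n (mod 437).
M = 19 × 23 = 437. M₁ = 23, y₁ ≡ 5 (mod 19). M₂ = 19, y₂ ≡ 17 (mod 23). n = 16×23×5 + 17×19×17 ≡ 339 (mod 437)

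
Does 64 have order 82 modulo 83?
64^{41} ≡ 1 mod 83 and 41 < 82, so ord_83(64) = 41 ≠ 82 and 64 is not a primitive root.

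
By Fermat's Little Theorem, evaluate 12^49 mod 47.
By Fermat: 12^{46} ≡ 1 mod 47. So 12^{49} = 12^{46} · 12^{3} ≡ 12^{3} ≡ 36 mod 47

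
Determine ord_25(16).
Powers of 16 mod 25: 16^1≡16, 16^2≡6, 16^3≡21, 16^4≡11, 16^5≡1. ord_25(16) = 5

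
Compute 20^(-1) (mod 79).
Since 79 is prime, by Fermat 20^(-1) ≡ 20^{77} ≡ 4 (mod 79). Verify: 20 × 4 = 80 ≡ 1 (mod 79)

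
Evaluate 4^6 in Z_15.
By repeated squaring mod 15: 4^{1}≡4, 4^{2}≡1, 4^{4}≡1. Then 4^{6} = 4^{4+2} ≡ 1 × 1 ≡ 1 mod 15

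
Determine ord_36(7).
Powers of 7 mod 36: 7^1≡7, 7^2≡13, 7^3≡19, 7^4≡25, 7^5≡31, 7^6≡1. Order = 6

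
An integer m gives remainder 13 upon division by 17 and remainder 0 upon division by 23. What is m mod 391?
M = 17 × 23 = 391. M₁ = 23, y₁ ≡ 3 mod 17. M₂ = 17, y₂ ≡ 19 mod 23. m = 13×23×3 + 0×17×19 ≡ 115 mod 391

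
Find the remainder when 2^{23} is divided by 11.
By Fermat: 2^{10} ≡ 1 mod 11. 23 = 2×10 + 3. So 2^{23} ≡ 2^{3} ≡ 8 mod 11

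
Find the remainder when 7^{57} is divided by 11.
By Fermat: 7^{10} ≡ 1 (mod 11). 57 = 5×10 + 7. So 7^{57} ≡ 7^{7} ≡ 6 (mod 11)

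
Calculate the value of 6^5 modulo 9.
By repeated squaring (mod 9): 6^{1}≡6, 6^{2}≡0, 6^{4}≡0. Then 6^{5} = 6^{4+1} ≡ 0 × 6 ≡ 0 (mod 9)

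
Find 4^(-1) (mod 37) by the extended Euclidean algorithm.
Extended GCD: 4(-9) + 37(1) = 1. So 4^(-1) ≡ -9 ≡ 28 (mod 37). Verify: 4 × 28 = 112 ≡ 1 (mod 37)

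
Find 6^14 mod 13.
Using Fermat: 6^{12} ≡ 1 mod 13. 14 ≡ 2 mod 12. So 6^{14} ≡ 6^{2} ≡ 10 mod 13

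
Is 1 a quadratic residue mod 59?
By Euler's criterion: 1^{29} ≡ 1 mod 59. Since this equals 1, 1 is a QR.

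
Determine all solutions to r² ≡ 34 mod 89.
The square roots of 34 mod 89 are 52 and 37. Verify: 52² = 2704 ≡ 34 mod 89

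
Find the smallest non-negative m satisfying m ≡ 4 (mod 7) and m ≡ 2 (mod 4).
M = 7 × 4 = 28. M₁ = 4, y₁ ≡ 2 (mod 7). M₂ = 7, y₂ ≡ 3 (mod 4). m = 4×4×2 + 2×7×3 ≡ 18 (mod 28)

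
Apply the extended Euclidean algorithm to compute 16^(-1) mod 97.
Extended GCD: 16(-6) + 97(1) = 1. So 16^(-1) ≡ -6 ≡ 91 (mod 97). Verify: 16 × 91 = 1456 ≡ 1 (mod 97)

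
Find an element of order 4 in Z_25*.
7 has order 4 mod 25 since 7^{4} ≡ 1 mod 25 and no smaller power works.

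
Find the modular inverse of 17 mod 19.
Since 19 is prime, by Fermat 17^(-1) ≡ 17^{17} ≡ 9 (mod 19). Verify: 17 × 9 = 153 ≡ 1 (mod 19)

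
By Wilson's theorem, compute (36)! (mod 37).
By Wilson's theorem, (36)! ≡ -1 ≡ 36 (mod 37)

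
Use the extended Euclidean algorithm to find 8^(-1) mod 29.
Extended GCD: 8(11) + 29(-3) = 1. So 8^(-1) ≡ 11 (mod 29). Verify: 8 × 11 = 88 ≡ 1 (mod 29)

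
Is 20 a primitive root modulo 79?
20^{39} ≡ 1 (mod 79) and 39 < 78, so ord_79(20) = 39 ≠ 78 and 20 is not a primitive root.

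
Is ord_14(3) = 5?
Powers of 3 mod 14: 3^1≡3, 3^2≡9, 3^3≡13, 3^4≡11, 3^5≡5, 3^6≡1. 3^5≡5≢1, so ord ≠ 5. No, the actual order is 6.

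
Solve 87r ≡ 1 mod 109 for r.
Since 109 is prime, by Fermat 87^(-1) ≡ 87^{107} ≡ 104 mod 109. Verify: 87 × 104 = 9048 ≡ 1 mod 109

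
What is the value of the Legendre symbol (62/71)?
(62/71) = 62^{35} mod 71 = -1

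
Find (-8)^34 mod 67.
By repeated squaring mod 67: (-8)^{1}≡59, (-8)^{2}≡64, (-8)^{4}≡9, (-8)^{8}≡14, (-8)^{16}≡62, (-8)^{32}≡25. Then (-8)^{34} = (-8)^{32+2} ≡ 25 × 64 ≡ 59 mod 67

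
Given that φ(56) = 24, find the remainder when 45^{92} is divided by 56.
By Euler: 45^{24} ≡ 1 mod 56 since gcd(45, 56) = 1. 92 = 3×24 + 20. So 45^{92} ≡ 45^{20} ≡ 9 mod 56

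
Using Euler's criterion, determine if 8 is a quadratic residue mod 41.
By Euler's criterion: 8^{20} ≡ 1 mod 41. Since this equals 1, 8 is a QR.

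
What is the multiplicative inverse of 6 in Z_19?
Since 19 is prime, by Fermat 6^(-1) ≡ 6^{17} ≡ 16 (mod 19). Verify: 6 × 16 = 96 ≡ 1 (mod 19)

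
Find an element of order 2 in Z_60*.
19 has order 2 mod 60 since 19^{2} ≡ 1 (mod 60) and no smaller power works.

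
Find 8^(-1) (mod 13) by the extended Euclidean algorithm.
Extended GCD: 8(5) + 13(-3) = 1. So 8^(-1) ≡ 5 (mod 13). Verify: 8 × 5 = 40 ≡ 1 (mod 13)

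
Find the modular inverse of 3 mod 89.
Since 89 is prime, by Fermat 3^(-1) ≡ 3^{87} ≡ 30 (mod 89). Verify: 3 × 30 = 90 ≡ 1 (mod 89)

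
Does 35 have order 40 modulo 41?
ord_41(35) divides 40. For each prime q|40: 35^{20}≡40, 35^{8}≡10, none ≡ 1. So 35 has order 40 and is a primitive root mod 41.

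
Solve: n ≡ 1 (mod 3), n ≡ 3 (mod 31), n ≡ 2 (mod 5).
M = 3 × 31 × 5 = 465. M₁ = 155, y₁ ≡ 2 (mod 3). M₂ = 15, y₂ ≡ 29 (mod 31). M₃ = 93, y₃ ≡ 2 (mod 5). n = 1×155×2 + 3×15×29 + 2×93×2 ≡ 127 (mod 465)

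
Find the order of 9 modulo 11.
Powers of 9 mod 11: 9^1≡9, 9^2≡4, 9^3≡3, 9^4≡5, 9^5≡1. So the order of 9 is 5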